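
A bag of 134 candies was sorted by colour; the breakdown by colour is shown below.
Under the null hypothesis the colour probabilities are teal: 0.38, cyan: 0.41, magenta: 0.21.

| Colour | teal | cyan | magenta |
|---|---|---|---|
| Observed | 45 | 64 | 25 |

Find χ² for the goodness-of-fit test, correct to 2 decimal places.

2.53

Expected counts E_i = n·p_i: 134×0.38 = 50.92, 134×0.41 = 54.94, 134×0.21 = 28.14.
χ² = (45−50.92)²/50.92 + (64−54.94)²/54.94 + (25−28.14)²/28.14
   = 0.688 + 1.494 + 0.350
Sum = 2.53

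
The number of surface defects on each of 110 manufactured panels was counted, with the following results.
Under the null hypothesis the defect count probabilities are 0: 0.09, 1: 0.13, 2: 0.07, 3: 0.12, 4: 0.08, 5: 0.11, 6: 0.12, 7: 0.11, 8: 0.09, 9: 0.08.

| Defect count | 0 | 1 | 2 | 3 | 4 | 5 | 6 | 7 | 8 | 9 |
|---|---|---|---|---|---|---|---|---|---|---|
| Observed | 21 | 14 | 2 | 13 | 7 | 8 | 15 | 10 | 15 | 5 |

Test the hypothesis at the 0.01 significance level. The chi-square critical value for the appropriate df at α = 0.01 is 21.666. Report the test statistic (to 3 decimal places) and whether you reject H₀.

23.310; reject

Expected counts E_i = n·p_i: 110×0.09 = 9.9, 110×0.13 = 14.3, 110×0.07 = 7.7, 110×0.12 = 13.2, 110×0.08 = 8.8, 110×0.11 = 12.1, 110×0.12 = 13.2, 110×0.11 = 12.1, 110×0.09 = 9.9, 110×0.08 = 8.8.
χ² = (21−9.9)²/9.9 + (14−14.3)²/14.3 + (2−7.7)²/7.7 + (13−13.2)²/13.2 + (7−8.8)²/8.8 + (8−12.1)²/12.1 + (15−13.2)²/13.2 + (10−12.1)²/12.1 + (15−9.9)²/9.9 + (5−8.8)²/8.8
   = 12.4455 + 0.0063 + 4.2195 + 0.0030 + 0.3682 + 1.3893 + 0.2455 + 0.3645 + 2.6273 + 1.6409
Sum = 23.310
df = 9. Since 23.310 > 21.666, we reject H₀.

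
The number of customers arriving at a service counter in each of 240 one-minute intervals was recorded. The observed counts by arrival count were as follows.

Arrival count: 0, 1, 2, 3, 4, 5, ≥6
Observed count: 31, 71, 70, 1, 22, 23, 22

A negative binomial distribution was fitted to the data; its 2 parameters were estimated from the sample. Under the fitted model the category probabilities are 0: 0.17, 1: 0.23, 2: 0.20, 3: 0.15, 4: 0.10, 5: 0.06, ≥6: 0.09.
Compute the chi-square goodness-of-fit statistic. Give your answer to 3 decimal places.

56.298

Expected counts E_i = n·p_i: 240×0.17 = 40.8, 240×0.23 = 55.2, 240×0.20 = 48, 240×0.15 = 36, 240×0.10 = 24, 240×0.06 = 14.4, 240×0.09 = 21.6.
0: (31 − 40.8)²/40.8 = 96.04/40.8 = 2.3539
1: (71 − 55.2)²/55.2 = 249.64/55.2 = 4.5225
2: (70 − 48)²/48 = 484/48 = 10.0833
3: (1 − 36)²/36 = 1225/36 = 34.0278
4: (22 − 24)²/24 = 4/24 = 0.1667
5: (23 − 14.4)²/14.4 = 73.96/14.4 = 5.1361
≥6: (22 − 21.6)²/21.6 = 0.16/21.6 = 0.0074
Sum = 56.298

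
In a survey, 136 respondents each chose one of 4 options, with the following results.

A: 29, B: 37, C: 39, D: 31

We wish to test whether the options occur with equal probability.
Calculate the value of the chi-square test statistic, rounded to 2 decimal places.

2.00

Expected count for each of the 4 categories: 136/4 = 34.
A: (29 − 34)²/34 = 25/34 = 0.735
B: (37 − 34)²/34 = 9/34 = 0.265
C: (39 − 34)²/34 = 25/34 = 0.735
D: (31 − 34)²/34 = 9/34 = 0.265
Sum = 2.00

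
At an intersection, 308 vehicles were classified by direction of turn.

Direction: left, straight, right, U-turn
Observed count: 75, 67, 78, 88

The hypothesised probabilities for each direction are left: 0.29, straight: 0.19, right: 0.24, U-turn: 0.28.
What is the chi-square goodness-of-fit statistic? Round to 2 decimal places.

3.79

Expected counts E_i = n·p_i: 308×0.29 = 89.32, 308×0.19 = 58.52, 308×0.24 = 73.92, 308×0.28 = 86.24.
cat           O        E   (O−E)²/E
left         75    89.32      2.296
straight     67    58.52      1.229
right        78    73.92      0.225
U-turn       88    86.24      0.036
Sum = 3.79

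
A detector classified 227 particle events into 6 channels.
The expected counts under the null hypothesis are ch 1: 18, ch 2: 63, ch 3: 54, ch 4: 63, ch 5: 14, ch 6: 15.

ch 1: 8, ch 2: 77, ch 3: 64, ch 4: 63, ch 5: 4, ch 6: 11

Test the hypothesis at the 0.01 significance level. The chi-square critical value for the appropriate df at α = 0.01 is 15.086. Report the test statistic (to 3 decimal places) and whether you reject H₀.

χ² = (8−18)²/18 + (77−63)²/63 + (64−54)²/54 + (63−63)²/63 + (4−14)²/14 + (11−15)²/15
   = 5.5556 + 3.1111 + 1.8519 + 0.0000 + 7.1429 + 1.0667
Sum = 18.728
df = 5. Since 18.728 > 15.086, we reject H₀.

18.728; reject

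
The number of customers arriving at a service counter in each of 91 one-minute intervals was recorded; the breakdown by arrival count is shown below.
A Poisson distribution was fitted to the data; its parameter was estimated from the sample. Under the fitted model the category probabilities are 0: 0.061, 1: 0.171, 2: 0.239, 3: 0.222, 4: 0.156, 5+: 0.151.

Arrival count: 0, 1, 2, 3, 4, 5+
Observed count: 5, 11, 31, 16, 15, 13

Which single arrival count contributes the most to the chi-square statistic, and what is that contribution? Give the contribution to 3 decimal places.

Expected counts E_i = n·p_i: 91×0.061 = 5.551, 91×0.171 = 15.561, 91×0.239 = 21.749, 91×0.222 = 20.202, 91×0.156 = 14.196, 91×0.151 = 13.741.
χ² = (5−5.551)²/5.551 + (11−15.561)²/15.561 + (31−21.749)²/21.749 + (16−20.202)²/20.202 + (15−14.196)²/14.196 + (13−13.741)²/13.741
   = 0.0547 + 1.3368 + 3.9349 + 0.8740 + 0.0455 + 0.0400
The largest term is for 2: 3.935.

2, 3.935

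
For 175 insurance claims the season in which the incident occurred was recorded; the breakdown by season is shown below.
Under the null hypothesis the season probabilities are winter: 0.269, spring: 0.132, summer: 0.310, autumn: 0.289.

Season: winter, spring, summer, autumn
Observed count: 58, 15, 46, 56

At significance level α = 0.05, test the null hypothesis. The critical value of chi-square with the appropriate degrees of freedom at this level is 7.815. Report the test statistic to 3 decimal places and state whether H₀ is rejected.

7.212; do not reject

Expected counts E_i = n·p_i: 175×0.269 = 47.075, 175×0.132 = 23.1, 175×0.310 = 54.25, 175×0.289 = 50.575.
cat         O        E   (O−E)²/E
winter     58   47.075     2.5354
spring     15     23.1     2.8403
summer     46    54.25     1.2546
autumn     56   50.575     0.5819
Sum = 7.212
df = 3. Since 7.212 < 7.815, we do not reject H₀.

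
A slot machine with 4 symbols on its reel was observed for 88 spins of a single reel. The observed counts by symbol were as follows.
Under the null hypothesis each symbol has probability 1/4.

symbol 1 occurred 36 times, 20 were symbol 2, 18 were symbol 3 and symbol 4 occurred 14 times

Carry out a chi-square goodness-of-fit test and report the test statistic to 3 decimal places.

Expected count for each of the 4 categories: 88/4 = 22.
χ² = (36−22)²/22 + (20−22)²/22 + (18−22)²/22 + (14−22)²/22
   = 8.9091 + 0.1818 + 0.7273 + 2.9091
Sum = 12.727

12.727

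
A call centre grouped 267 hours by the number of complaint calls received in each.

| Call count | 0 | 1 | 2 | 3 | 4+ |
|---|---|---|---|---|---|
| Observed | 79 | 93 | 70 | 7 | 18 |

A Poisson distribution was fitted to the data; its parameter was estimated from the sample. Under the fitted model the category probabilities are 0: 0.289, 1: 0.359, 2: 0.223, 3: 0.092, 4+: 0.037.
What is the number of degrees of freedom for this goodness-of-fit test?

3

There are k = 5 categories and 1 parameter estimated from the data, so df = 5 − 1 − 1 = 3.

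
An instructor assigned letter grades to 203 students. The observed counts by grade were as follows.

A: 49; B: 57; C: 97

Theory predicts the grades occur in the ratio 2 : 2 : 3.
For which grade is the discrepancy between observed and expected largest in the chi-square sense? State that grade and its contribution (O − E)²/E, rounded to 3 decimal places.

A, 1.397

Ratio total = 7. Expected counts: 203×2/7 = 58, 203×2/7 = 58, 203×3/7 = 87.
χ² = (49−58)²/58 + (57−58)²/58 + (97−87)²/87
   = 1.3966 + 0.0172 + 1.1494
The largest term is for A: 1.397.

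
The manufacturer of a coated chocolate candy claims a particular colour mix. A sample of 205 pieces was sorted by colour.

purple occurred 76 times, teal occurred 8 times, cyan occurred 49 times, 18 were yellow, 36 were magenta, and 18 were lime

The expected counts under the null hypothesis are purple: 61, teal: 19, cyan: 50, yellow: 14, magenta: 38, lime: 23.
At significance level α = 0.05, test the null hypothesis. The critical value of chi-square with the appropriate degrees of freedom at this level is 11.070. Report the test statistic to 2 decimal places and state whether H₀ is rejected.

12.41; reject

cat          O        E   (O−E)²/E
purple      76       61      3.689
teal         8       19      6.368
cyan        49       50      0.020
yellow      18       14      1.143
magenta     36       38      0.105
lime        18       23      1.087
Sum = 12.41
df = 5. Since 12.41 > 11.070, we reject H₀.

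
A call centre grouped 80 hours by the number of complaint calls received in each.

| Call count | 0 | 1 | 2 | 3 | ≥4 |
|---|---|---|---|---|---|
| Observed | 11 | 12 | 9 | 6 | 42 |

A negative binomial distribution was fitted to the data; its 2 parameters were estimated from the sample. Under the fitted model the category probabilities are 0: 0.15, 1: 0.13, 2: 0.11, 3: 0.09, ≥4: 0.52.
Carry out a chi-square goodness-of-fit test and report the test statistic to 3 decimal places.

0.538

Expected counts E_i = n·p_i: 80×0.15 = 12, 80×0.13 = 10.4, 80×0.11 = 8.8, 80×0.09 = 7.2, 80×0.52 = 41.6.
χ² = (11−12)²/12 + (12−10.4)²/10.4 + (9−8.8)²/8.8 + (6−7.2)²/7.2 + (42−41.6)²/41.6
   = 0.0833 + 0.2462 + 0.0045 + 0.2000 + 0.0038
Sum = 0.538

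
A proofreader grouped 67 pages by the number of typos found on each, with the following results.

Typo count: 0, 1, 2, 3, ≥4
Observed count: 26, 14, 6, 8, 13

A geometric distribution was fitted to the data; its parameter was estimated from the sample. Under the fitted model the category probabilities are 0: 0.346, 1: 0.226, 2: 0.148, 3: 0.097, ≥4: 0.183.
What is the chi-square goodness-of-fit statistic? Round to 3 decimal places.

Expected counts E_i = n·p_i: 67×0.346 = 23.182, 67×0.226 = 15.142, 67×0.148 = 9.916, 67×0.097 = 6.499, 67×0.183 = 12.261.
0: (26 − 23.182)²/23.182 = 7.941124/23.182 = 0.3426
1: (14 − 15.142)²/15.142 = 1.304164/15.142 = 0.0861
2: (6 − 9.916)²/9.916 = 15.335056/9.916 = 1.5465
3: (8 − 6.499)²/6.499 = 2.253001/6.499 = 0.3467
≥4: (13 − 12.261)²/12.261 = 0.546121/12.261 = 0.0445
Sum = 2.366

2.366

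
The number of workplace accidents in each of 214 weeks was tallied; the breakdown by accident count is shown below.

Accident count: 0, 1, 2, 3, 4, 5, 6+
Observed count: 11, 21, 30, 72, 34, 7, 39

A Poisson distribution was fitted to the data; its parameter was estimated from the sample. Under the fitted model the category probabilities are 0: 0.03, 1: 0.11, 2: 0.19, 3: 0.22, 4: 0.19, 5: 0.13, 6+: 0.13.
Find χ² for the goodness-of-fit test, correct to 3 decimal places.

40.692

Expected counts E_i = n·p_i: 214×0.03 = 6.42, 214×0.11 = 23.54, 214×0.19 = 40.66, 214×0.22 = 47.08, 214×0.19 = 40.66, 214×0.13 = 27.82, 214×0.13 = 27.82.
0: (11 − 6.42)²/6.42 = 20.9764/6.42 = 3.2674
1: (21 − 23.54)²/23.54 = 6.4516/23.54 = 0.2741
2: (30 − 40.66)²/40.66 = 113.6356/40.66 = 2.7948
3: (72 − 47.08)²/47.08 = 621.0064/47.08 = 13.1905
4: (34 − 40.66)²/40.66 = 44.3556/40.66 = 1.0909
5: (7 − 27.82)²/27.82 = 433.4724/27.82 = 15.5813
6+: (39 − 27.82)²/27.82 = 124.9924/27.82 = 4.4929
Sum = 40.692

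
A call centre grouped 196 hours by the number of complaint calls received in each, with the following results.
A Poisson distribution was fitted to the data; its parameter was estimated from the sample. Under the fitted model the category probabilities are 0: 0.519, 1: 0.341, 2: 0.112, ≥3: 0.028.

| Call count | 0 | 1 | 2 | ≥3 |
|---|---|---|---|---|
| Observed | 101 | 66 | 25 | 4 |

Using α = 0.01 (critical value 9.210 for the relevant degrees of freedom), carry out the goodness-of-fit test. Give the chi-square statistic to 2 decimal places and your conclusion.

0.84; do not reject

Expected counts E_i = n·p_i: 196×0.519 = 101.724, 196×0.341 = 66.836, 196×0.112 = 21.952, 196×0.028 = 5.488.
χ² = (101−101.724)²/101.724 + (66−66.836)²/66.836 + (25−21.952)²/21.952 + (4−5.488)²/5.488
   = 0.005 + 0.010 + 0.423 + 0.403
Sum = 0.84
df = 2. Since 0.84 < 9.210, we do not reject H₀.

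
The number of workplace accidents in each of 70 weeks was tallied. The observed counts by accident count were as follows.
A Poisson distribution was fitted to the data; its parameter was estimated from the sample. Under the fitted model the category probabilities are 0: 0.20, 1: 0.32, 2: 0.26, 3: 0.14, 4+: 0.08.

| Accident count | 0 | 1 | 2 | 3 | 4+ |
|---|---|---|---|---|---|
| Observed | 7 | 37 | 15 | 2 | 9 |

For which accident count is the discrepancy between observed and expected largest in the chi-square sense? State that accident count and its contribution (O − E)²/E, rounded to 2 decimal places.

1, 9.52

Expected counts E_i = n·p_i: 70×0.20 = 14, 70×0.32 = 22.4, 70×0.26 = 18.2, 70×0.14 = 9.8, 70×0.08 = 5.6.
χ² = (7−14)²/14 + (37−22.4)²/22.4 + (15−18.2)²/18.2 + (2−9.8)²/9.8 + (9−5.6)²/5.6
   = 3.500 + 9.516 + 0.563 + 6.208 + 2.064
The largest term is for 1: 9.52.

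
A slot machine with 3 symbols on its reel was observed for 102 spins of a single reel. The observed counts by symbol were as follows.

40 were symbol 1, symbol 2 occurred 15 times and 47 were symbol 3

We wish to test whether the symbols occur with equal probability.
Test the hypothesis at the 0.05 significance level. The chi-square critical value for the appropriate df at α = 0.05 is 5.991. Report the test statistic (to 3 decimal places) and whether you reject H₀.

Expected count for each of the 3 categories: 102/3 = 34.
symbol 1: (40 − 34)²/34 = 36/34 = 1.0588
symbol 2: (15 − 34)²/34 = 361/34 = 10.6176
symbol 3: (47 − 34)²/34 = 169/34 = 4.9706
Sum = 16.647
df = 2. Since 16.647 > 5.991, we reject H₀.

16.647; reject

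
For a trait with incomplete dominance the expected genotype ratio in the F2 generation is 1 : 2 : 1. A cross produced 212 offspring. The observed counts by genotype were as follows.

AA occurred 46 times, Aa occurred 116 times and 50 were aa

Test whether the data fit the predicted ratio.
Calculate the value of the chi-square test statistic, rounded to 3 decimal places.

Ratio total = 4. Expected counts: 212×1/4 = 53, 212×2/4 = 106, 212×1/4 = 53.
cat         O        E   (O−E)²/E
AA         46       53     0.9245
Aa        116      106     0.9434
aa         50       53     0.1698
Sum = 2.038

2.038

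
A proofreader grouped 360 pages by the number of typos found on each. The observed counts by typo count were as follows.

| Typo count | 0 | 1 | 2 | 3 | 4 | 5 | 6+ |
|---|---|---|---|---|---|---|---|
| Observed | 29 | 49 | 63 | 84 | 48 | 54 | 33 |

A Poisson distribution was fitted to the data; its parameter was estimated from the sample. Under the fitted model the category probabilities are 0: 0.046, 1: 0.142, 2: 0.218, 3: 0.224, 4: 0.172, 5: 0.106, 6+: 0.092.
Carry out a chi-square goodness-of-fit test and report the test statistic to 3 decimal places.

22.331

Expected counts E_i = n·p_i: 360×0.046 = 16.56, 360×0.142 = 51.12, 360×0.218 = 78.48, 360×0.224 = 80.64, 360×0.172 = 61.92, 360×0.106 = 38.16, 360×0.092 = 33.12.
0: (29 − 16.56)²/16.56 = 154.7536/16.56 = 9.3450
1: (49 − 51.12)²/51.12 = 4.4944/51.12 = 0.0879
2: (63 − 78.48)²/78.48 = 239.6304/78.48 = 3.0534
3: (84 − 80.64)²/80.64 = 11.2896/80.64 = 0.1400
4: (48 − 61.92)²/61.92 = 193.7664/61.92 = 3.1293
5: (54 − 38.16)²/38.16 = 250.9056/38.16 = 6.5751
6+: (33 − 33.12)²/33.12 = 0.0144/33.12 = 0.0004
Sum = 22.331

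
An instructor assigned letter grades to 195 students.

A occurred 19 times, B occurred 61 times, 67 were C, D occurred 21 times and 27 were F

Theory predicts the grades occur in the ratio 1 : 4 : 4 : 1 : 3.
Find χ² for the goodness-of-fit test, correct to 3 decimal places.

11.500

Ratio total = 13. Expected counts: 195×1/13 = 15, 195×4/13 = 60, 195×4/13 = 60, 195×1/13 = 15, 195×3/13 = 45.
cat         O        E   (O−E)²/E
A          19       15     1.0667
B          61       60     0.0167
C          67       60     0.8167
D          21       15     2.4000
F          27       45     7.2000
Sum = 11.500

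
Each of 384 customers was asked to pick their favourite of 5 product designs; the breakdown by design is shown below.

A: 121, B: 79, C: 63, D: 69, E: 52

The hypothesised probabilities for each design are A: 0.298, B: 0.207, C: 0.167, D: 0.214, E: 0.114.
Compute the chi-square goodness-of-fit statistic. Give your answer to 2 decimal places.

Expected counts E_i = n·p_i: 384×0.298 = 114.432, 384×0.207 = 79.488, 384×0.167 = 64.128, 384×0.214 = 82.176, 384×0.114 = 43.776.
cat         O        E   (O−E)²/E
A         121  114.432      0.377
B          79   79.488      0.003
C          63   64.128      0.020
D          69   82.176      2.113
E          52   43.776      1.545
Sum = 4.06

4.06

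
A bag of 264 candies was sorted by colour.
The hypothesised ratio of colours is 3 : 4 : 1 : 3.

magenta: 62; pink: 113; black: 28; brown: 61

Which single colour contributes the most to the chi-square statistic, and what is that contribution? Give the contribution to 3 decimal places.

pink, 3.010

Ratio total = 11. Expected counts: 264×3/11 = 72, 264×4/11 = 96, 264×1/11 = 24, 264×3/11 = 72.
χ² = (62−72)²/72 + (113−96)²/96 + (28−24)²/24 + (61−72)²/72
   = 1.3889 + 3.0104 + 0.6667 + 1.6806
The largest term is for pink: 3.010.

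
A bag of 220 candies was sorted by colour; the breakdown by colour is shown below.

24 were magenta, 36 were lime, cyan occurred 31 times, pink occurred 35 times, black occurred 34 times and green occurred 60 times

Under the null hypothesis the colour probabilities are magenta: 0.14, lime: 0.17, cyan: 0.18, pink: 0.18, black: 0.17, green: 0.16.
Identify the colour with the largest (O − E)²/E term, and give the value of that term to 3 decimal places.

Expected counts E_i = n·p_i: 220×0.14 = 30.8, 220×0.17 = 37.4, 220×0.18 = 39.6, 220×0.18 = 39.6, 220×0.17 = 37.4, 220×0.16 = 35.2.
χ² = (24−30.8)²/30.8 + (36−37.4)²/37.4 + (31−39.6)²/39.6 + (35−39.6)²/39.6 + (34−37.4)²/37.4 + (60−35.2)²/35.2
   = 1.5013 + 0.0524 + 1.8677 + 0.5343 + 0.3091 + 17.4727
The largest term is for green: 17.473.

green, 17.473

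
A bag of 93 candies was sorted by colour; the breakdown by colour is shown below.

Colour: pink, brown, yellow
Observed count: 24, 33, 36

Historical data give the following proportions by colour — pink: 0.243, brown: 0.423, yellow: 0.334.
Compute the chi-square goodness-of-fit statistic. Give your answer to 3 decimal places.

1.893

Expected counts E_i = n·p_i: 93×0.243 = 22.599, 93×0.423 = 39.339, 93×0.334 = 31.062.
χ² = (24−22.599)²/22.599 + (33−39.339)²/39.339 + (36−31.062)²/31.062
   = 0.0869 + 1.0215 + 0.7850
Sum = 1.893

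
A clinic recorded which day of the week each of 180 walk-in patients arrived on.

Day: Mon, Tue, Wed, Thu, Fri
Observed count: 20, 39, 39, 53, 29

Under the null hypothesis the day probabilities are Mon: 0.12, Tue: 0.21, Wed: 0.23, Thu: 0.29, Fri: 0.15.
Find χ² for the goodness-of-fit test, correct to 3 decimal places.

0.456

Expected counts E_i = n·p_i: 180×0.12 = 21.6, 180×0.21 = 37.8, 180×0.23 = 41.4, 180×0.29 = 52.2, 180×0.15 = 27.
cat         O        E   (O−E)²/E
Mon        20     21.6     0.1185
Tue        39     37.8     0.0381
Wed        39     41.4     0.1391
Thu        53     52.2     0.0123
Fri        29       27     0.1481
Sum = 0.456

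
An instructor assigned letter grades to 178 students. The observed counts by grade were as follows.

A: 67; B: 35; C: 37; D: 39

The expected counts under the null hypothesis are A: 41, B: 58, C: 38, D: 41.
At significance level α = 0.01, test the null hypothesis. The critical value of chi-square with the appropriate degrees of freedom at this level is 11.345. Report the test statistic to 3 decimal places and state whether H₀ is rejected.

25.732; reject

cat         O        E   (O−E)²/E
A          67       41    16.4878
B          35       58     9.1207
C          37       38     0.0263
D          39       41     0.0976
Sum = 25.732
df = 3. Since 25.732 > 11.345, we reject H₀.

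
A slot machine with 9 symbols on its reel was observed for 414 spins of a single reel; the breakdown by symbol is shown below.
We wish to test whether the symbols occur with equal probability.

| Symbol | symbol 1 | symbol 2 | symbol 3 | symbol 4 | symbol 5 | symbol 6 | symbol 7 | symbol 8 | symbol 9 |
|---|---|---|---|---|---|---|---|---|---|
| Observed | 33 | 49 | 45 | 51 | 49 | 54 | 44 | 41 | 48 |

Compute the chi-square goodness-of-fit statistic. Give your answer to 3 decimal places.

Expected count for each of the 9 categories: 414/9 = 46.
cat           O        E   (O−E)²/E
symbol 1     33       46     3.6739
symbol 2     49       46     0.1957
symbol 3     45       46     0.0217
symbol 4     51       46     0.5435
symbol 5     49       46     0.1957
symbol 6     54       46     1.3913
symbol 7     44       46     0.0870
symbol 8     41       46     0.5435
symbol 9     48       46     0.0870
Sum = 6.739

6.739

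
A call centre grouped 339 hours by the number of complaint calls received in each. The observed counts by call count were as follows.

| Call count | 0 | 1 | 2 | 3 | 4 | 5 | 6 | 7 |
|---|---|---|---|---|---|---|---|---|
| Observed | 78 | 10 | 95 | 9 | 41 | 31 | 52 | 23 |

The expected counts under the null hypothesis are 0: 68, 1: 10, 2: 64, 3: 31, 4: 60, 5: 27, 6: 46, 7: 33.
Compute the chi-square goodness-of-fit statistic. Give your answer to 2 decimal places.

42.52

cat         O        E   (O−E)²/E
0          78       68      1.471
1          10       10      0.000
2          95       64     15.016
3           9       31     15.613
4          41       60      6.017
5          31       27      0.593
6          52       46      0.783
7          23       33      3.030
Sum = 42.52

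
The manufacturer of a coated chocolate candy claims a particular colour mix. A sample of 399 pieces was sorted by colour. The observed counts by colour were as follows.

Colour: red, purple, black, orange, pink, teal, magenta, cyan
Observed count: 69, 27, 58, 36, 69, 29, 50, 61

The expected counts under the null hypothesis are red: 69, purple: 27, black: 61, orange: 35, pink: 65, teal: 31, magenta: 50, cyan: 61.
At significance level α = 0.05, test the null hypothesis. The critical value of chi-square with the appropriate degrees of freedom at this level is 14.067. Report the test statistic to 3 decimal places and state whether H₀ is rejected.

red: (69 − 69)²/69 = 0/69 = 0.0000
purple: (27 − 27)²/27 = 0/27 = 0.0000
black: (58 − 61)²/61 = 9/61 = 0.1475
orange: (36 − 35)²/35 = 1/35 = 0.0286
pink: (69 − 65)²/65 = 16/65 = 0.2462
teal: (29 − 31)²/31 = 4/31 = 0.1290
magenta: (50 − 50)²/50 = 0/50 = 0.0000
cyan: (61 − 61)²/61 = 0/61 = 0.0000
Sum = 0.551
df = 7. Since 0.551 < 14.067, we do not reject H₀.

0.551; do not reject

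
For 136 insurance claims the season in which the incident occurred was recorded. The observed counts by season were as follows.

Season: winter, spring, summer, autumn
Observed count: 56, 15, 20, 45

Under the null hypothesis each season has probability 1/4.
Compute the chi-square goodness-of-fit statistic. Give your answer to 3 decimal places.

34.176

Under H₀ each category has probability 1/4, so each expected count is 136/4 = 34.
χ² = (56−34)²/34 + (15−34)²/34 + (20−34)²/34 + (45−34)²/34
   = 14.2353 + 10.6176 + 5.7647 + 3.5588
Sum = 34.176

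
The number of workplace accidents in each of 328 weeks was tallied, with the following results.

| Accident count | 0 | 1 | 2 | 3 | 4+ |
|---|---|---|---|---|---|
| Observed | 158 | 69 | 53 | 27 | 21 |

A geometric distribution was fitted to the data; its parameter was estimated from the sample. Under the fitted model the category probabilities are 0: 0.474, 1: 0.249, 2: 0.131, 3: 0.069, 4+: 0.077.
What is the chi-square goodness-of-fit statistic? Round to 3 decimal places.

Expected counts E_i = n·p_i: 328×0.474 = 155.472, 328×0.249 = 81.672, 328×0.131 = 42.968, 328×0.069 = 22.632, 328×0.077 = 25.256.
cat         O        E   (O−E)²/E
0         158  155.472     0.0411
1          69   81.672     1.9662
2          53   42.968     2.3422
3          27   22.632     0.8430
4+         21   25.256     0.7172
Sum = 5.910

5.910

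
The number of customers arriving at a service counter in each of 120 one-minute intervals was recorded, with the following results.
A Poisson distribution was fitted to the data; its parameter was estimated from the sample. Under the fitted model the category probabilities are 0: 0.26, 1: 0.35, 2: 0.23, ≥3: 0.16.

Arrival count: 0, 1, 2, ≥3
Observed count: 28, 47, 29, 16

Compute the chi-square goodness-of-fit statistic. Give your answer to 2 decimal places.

Expected counts E_i = n·p_i: 120×0.26 = 31.2, 120×0.35 = 42, 120×0.23 = 27.6, 120×0.16 = 19.2.
0: (28 − 31.2)²/31.2 = 10.24/31.2 = 0.328
1: (47 − 42)²/42 = 25/42 = 0.595
2: (29 − 27.6)²/27.6 = 1.96/27.6 = 0.071
≥3: (16 − 19.2)²/19.2 = 10.24/19.2 = 0.533
Sum = 1.53

1.53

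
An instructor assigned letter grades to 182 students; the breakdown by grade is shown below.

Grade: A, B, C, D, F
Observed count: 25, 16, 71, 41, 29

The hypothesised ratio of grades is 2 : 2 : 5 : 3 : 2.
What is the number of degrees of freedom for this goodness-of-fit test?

4

There are k = 5 categories and no parameters were estimated from the data, so df = 5 − 1 = 4.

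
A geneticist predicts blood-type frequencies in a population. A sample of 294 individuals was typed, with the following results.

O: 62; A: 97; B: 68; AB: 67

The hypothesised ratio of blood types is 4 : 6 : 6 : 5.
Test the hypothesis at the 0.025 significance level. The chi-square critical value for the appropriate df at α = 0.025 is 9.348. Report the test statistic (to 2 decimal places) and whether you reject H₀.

Ratio total = 21. Expected counts: 294×4/21 = 56, 294×6/21 = 84, 294×6/21 = 84, 294×5/21 = 70.
cat         O        E   (O−E)²/E
O          62       56      0.643
A          97       84      2.012
B          68       84      3.048
AB         67       70      0.129
Sum = 5.83
df = 3. Since 5.83 < 9.348, we do not reject H₀.

5.83; do not reject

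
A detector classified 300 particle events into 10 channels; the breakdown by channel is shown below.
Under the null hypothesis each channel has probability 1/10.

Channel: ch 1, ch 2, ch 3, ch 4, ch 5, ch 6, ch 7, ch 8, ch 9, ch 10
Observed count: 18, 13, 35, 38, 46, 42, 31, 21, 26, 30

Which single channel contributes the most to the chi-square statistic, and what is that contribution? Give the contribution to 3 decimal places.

ch 2, 9.633

Expected count for each of the 10 categories: 300/10 = 30.
cat         O        E   (O−E)²/E
ch 1       18       30     4.8000
ch 2       13       30     9.6333
ch 3       35       30     0.8333
ch 4       38       30     2.1333
ch 5       46       30     8.5333
ch 6       42       30     4.8000
ch 7       31       30     0.0333
ch 8       21       30     2.7000
ch 9       26       30     0.5333
ch 10      30       30     0.0000
The largest term is for ch 2: 9.633.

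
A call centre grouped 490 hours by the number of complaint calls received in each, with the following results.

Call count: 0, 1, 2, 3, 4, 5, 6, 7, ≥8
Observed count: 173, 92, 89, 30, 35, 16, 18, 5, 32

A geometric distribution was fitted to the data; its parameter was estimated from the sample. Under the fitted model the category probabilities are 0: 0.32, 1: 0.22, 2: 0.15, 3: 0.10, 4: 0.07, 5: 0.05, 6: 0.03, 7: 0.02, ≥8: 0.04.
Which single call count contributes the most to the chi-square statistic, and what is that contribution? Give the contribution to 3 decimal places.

Expected counts E_i = n·p_i: 490×0.32 = 156.8, 490×0.22 = 107.8, 490×0.15 = 73.5, 490×0.10 = 49, 490×0.07 = 34.3, 490×0.05 = 24.5, 490×0.03 = 14.7, 490×0.02 = 9.8, 490×0.04 = 19.6.
χ² = (173−156.8)²/156.8 + (92−107.8)²/107.8 + (89−73.5)²/73.5 + (30−49)²/49 + (35−34.3)²/34.3 + (16−24.5)²/24.5 + (18−14.7)²/14.7 + (5−9.8)²/9.8 + (32−19.6)²/19.6
   = 1.6737 + 2.3158 + 3.2687 + 7.3673 + 0.0143 + 2.9490 + 0.7408 + 2.3510 + 7.8449
The largest term is for ≥8: 7.845.

≥8, 7.845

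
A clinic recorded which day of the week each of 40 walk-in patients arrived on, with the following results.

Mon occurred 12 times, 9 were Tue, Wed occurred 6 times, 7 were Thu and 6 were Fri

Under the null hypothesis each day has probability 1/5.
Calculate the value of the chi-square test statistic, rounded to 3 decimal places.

3.250

Under H₀ each category has probability 1/5, so each expected count is 40/5 = 8.
cat         O        E   (O−E)²/E
Mon        12        8     2.0000
Tue         9        8     0.1250
Wed         6        8     0.5000
Thu         7        8     0.1250
Fri         6        8     0.5000
Sum = 3.250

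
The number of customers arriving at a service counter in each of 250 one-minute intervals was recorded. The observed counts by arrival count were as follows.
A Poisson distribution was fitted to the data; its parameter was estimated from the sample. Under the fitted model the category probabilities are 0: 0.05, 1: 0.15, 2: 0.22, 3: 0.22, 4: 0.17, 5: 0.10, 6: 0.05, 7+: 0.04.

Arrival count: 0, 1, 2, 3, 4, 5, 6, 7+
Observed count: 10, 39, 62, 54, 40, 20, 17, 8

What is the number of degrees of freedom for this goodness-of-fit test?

There are k = 8 categories and 1 parameter estimated from the data, so df = 8 − 1 − 1 = 6.

6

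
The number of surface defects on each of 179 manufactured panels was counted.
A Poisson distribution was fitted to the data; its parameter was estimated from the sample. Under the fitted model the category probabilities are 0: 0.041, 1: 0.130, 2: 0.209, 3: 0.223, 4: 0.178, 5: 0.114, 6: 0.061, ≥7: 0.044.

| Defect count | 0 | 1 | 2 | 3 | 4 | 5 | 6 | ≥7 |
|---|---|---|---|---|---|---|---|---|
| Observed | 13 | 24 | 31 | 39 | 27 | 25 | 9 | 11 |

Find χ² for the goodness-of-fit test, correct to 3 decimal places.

Expected counts E_i = n·p_i: 179×0.041 = 7.339, 179×0.130 = 23.27, 179×0.209 = 37.411, 179×0.223 = 39.917, 179×0.178 = 31.862, 179×0.114 = 20.406, 179×0.061 = 10.919, 179×0.044 = 7.876.
χ² = (13−7.339)²/7.339 + (24−23.27)²/23.27 + (31−37.411)²/37.411 + (39−39.917)²/39.917 + (27−31.862)²/31.862 + (25−20.406)²/20.406 + (9−10.919)²/10.919 + (11−7.876)²/7.876
   = 4.3667 + 0.0229 + 1.0986 + 0.0211 + 0.7419 + 1.0342 + 0.3373 + 1.2391
Sum = 8.862

8.862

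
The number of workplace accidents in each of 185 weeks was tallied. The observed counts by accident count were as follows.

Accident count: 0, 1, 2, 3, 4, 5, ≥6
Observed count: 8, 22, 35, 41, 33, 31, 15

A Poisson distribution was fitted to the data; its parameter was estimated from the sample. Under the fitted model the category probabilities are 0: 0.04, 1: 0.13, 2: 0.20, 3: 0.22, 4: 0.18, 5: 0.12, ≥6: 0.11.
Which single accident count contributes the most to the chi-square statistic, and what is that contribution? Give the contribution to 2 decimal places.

Expected counts E_i = n·p_i: 185×0.04 = 7.4, 185×0.13 = 24.05, 185×0.20 = 37, 185×0.22 = 40.7, 185×0.18 = 33.3, 185×0.12 = 22.2, 185×0.11 = 20.35.
cat         O        E   (O−E)²/E
0           8      7.4      0.049
1          22    24.05      0.175
2          35       37      0.108
3          41     40.7      0.002
4          33     33.3      0.003
5          31     22.2      3.488
≥6         15    20.35      1.407
The largest term is for 5: 3.49.

5, 3.49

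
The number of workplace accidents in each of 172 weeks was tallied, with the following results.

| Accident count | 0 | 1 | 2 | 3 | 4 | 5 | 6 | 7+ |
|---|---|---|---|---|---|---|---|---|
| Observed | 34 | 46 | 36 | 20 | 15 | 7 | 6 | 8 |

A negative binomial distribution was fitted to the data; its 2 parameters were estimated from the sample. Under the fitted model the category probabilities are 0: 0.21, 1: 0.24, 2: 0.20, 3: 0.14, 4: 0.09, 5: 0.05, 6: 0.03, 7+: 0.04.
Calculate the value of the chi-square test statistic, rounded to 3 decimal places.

2.061

Expected counts E_i = n·p_i: 172×0.21 = 36.12, 172×0.24 = 41.28, 172×0.20 = 34.4, 172×0.14 = 24.08, 172×0.09 = 15.48, 172×0.05 = 8.6, 172×0.03 = 5.16, 172×0.04 = 6.88.
χ² = (34−36.12)²/36.12 + (46−41.28)²/41.28 + (36−34.4)²/34.4 + (20−24.08)²/24.08 + (15−15.48)²/15.48 + (7−8.6)²/8.6 + (6−5.16)²/5.16 + (8−6.88)²/6.88
   = 0.1244 + 0.5397 + 0.0744 + 0.6913 + 0.0149 + 0.2977 + 0.1367 + 0.1823
Sum = 2.061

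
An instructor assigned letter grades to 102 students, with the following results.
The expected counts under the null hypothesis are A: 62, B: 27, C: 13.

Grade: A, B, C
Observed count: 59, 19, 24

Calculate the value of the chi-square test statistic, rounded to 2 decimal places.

11.82

χ² = (59−62)²/62 + (19−27)²/27 + (24−13)²/13
   = 0.145 + 2.370 + 9.308
Sum = 11.82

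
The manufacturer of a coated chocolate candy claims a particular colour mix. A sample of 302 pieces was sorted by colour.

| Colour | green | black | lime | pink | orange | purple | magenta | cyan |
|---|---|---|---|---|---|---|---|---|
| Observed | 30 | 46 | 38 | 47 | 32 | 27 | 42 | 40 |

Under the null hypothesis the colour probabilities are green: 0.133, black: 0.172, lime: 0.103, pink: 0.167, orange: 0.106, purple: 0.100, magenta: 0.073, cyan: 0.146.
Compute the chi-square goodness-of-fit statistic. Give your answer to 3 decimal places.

23.794

Expected counts E_i = n·p_i: 302×0.133 = 40.166, 302×0.172 = 51.944, 302×0.103 = 31.106, 302×0.167 = 50.434, 302×0.106 = 32.012, 302×0.100 = 30.2, 302×0.073 = 22.046, 302×0.146 = 44.092.
green: (30 − 40.166)²/40.166 = 103.347556/40.166 = 2.5730
black: (46 − 51.944)²/51.944 = 35.331136/51.944 = 0.6802
lime: (38 − 31.106)²/31.106 = 47.527236/31.106 = 1.5279
pink: (47 − 50.434)²/50.434 = 11.792356/50.434 = 0.2338
orange: (32 − 32.012)²/32.012 = 0.000144/32.012 = 0.0000
purple: (27 − 30.2)²/30.2 = 10.24/30.2 = 0.3391
magenta: (42 − 22.046)²/22.046 = 398.162116/22.046 = 18.0605
cyan: (40 − 44.092)²/44.092 = 16.744464/44.092 = 0.3798
Sum = 23.794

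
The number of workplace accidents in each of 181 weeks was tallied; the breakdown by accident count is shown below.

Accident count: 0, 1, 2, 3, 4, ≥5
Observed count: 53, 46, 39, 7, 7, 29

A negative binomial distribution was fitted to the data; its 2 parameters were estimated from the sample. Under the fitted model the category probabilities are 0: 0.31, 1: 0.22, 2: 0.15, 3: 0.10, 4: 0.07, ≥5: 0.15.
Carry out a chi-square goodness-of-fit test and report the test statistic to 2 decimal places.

Expected counts E_i = n·p_i: 181×0.31 = 56.11, 181×0.22 = 39.82, 181×0.15 = 27.15, 181×0.10 = 18.1, 181×0.07 = 12.67, 181×0.15 = 27.15.
cat         O        E   (O−E)²/E
0          53    56.11      0.172
1          46    39.82      0.959
2          39    27.15      5.172
3           7     18.1      6.807
4           7    12.67      2.537
≥5         29    27.15      0.126
Sum = 15.77

15.77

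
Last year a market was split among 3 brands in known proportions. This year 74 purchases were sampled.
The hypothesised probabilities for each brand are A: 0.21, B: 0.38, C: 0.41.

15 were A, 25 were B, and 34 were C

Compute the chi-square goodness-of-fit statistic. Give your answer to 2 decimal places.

Expected counts E_i = n·p_i: 74×0.21 = 15.54, 74×0.38 = 28.12, 74×0.41 = 30.34.
χ² = (15−15.54)²/15.54 + (25−28.12)²/28.12 + (34−30.34)²/30.34
   = 0.019 + 0.346 + 0.442
Sum = 0.81

0.81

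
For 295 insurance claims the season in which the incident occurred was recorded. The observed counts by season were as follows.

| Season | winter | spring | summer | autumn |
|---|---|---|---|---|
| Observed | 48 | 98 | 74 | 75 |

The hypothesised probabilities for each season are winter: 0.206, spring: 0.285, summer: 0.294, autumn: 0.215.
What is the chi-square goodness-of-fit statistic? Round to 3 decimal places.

8.971

Expected counts E_i = n·p_i: 295×0.206 = 60.77, 295×0.285 = 84.075, 295×0.294 = 86.73, 295×0.215 = 63.425.
χ² = (48−60.77)²/60.77 + (98−84.075)²/84.075 + (74−86.73)²/86.73 + (75−63.425)²/63.425
   = 2.6834 + 2.3063 + 1.8685 + 2.1124
Sum = 8.971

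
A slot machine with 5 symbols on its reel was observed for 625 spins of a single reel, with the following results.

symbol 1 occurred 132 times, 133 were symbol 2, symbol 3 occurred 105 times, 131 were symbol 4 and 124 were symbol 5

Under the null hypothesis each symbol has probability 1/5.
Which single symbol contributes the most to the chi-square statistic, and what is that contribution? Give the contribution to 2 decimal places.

Expected count for each of the 5 categories: 625/5 = 125.
cat           O        E   (O−E)²/E
symbol 1    132      125      0.392
symbol 2    133      125      0.512
symbol 3    105      125      3.200
symbol 4    131      125      0.288
symbol 5    124      125      0.008
The largest term is for symbol 3: 3.20.

symbol 3, 3.20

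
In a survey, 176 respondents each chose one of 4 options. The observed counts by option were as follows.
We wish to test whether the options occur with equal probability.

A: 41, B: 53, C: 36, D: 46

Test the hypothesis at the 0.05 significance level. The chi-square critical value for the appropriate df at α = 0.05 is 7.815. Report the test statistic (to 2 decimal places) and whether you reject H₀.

Under H₀ each category has probability 1/4, so each expected count is 176/4 = 44.
cat         O        E   (O−E)²/E
A          41       44      0.205
B          53       44      1.841
C          36       44      1.455
D          46       44      0.091
Sum = 3.59
df = 3. Since 3.59 < 7.815, we do not reject H₀.

3.59; do not reject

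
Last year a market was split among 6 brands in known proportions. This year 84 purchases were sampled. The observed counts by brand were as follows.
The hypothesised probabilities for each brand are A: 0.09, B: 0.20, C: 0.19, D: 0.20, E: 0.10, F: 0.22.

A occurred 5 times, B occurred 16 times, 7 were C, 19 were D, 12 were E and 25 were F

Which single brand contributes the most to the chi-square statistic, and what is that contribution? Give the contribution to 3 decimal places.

Expected counts E_i = n·p_i: 84×0.09 = 7.56, 84×0.20 = 16.8, 84×0.19 = 15.96, 84×0.20 = 16.8, 84×0.10 = 8.4, 84×0.22 = 18.48.
χ² = (5−7.56)²/7.56 + (16−16.8)²/16.8 + (7−15.96)²/15.96 + (19−16.8)²/16.8 + (12−8.4)²/8.4 + (25−18.48)²/18.48
   = 0.8669 + 0.0381 + 5.0302 + 0.2881 + 1.5429 + 2.3003
The largest term is for C: 5.030.

C, 5.030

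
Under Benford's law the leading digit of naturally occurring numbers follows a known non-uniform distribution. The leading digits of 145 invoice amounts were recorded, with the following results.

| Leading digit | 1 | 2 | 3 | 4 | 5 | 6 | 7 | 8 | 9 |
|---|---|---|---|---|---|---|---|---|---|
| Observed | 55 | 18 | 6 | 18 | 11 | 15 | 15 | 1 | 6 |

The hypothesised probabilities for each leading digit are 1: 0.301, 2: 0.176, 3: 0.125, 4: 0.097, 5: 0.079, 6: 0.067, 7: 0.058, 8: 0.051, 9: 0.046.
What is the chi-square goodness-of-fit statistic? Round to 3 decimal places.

Expected counts E_i = n·p_i: 145×0.301 = 43.645, 145×0.176 = 25.52, 145×0.125 = 18.125, 145×0.097 = 14.065, 145×0.079 = 11.455, 145×0.067 = 9.715, 145×0.058 = 8.41, 145×0.051 = 7.395, 145×0.046 = 6.67.
1: (55 − 43.645)²/43.645 = 128.936025/43.645 = 2.9542
2: (18 − 25.52)²/25.52 = 56.5504/25.52 = 2.2159
3: (6 − 18.125)²/18.125 = 147.015625/18.125 = 8.1112
4: (18 − 14.065)²/14.065 = 15.484225/14.065 = 1.1009
5: (11 − 11.455)²/11.455 = 0.207025/11.455 = 0.0181
6: (15 − 9.715)²/9.715 = 27.931225/9.715 = 2.8751
7: (15 − 8.41)²/8.41 = 43.4281/8.41 = 5.1639
8: (1 − 7.395)²/7.395 = 40.896025/7.395 = 5.5302
9: (6 − 6.67)²/6.67 = 0.4489/6.67 = 0.0673
Sum = 28.037

28.037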